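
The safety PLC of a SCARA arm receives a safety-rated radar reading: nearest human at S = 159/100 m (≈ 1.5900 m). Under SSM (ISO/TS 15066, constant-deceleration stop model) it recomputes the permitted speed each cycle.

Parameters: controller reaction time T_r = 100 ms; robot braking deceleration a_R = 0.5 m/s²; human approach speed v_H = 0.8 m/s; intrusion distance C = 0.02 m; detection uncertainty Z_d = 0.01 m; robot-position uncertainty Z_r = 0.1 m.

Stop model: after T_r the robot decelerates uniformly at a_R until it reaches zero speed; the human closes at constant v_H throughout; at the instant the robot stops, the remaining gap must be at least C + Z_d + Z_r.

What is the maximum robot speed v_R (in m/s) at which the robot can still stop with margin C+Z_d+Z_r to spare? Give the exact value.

v_R_max = 3/5 m/s = 0.6000 m/s

quadratic (1)·v² + (17/10)·v + (-69/50) = 0
  disc = (17/10)² − 4·(1)·(-69/50) = 841/100 ; √disc = 29/10
  v_R = (−(17/10) + 29/10) / (2·(1)) = 3/5 m/s
check:
braking lasts T_s = (3/5)/(1/2) = 1.2000 s
robot in T_r: 0.6000·0.1000 = 0.0600 m
robot covers 0.6000·1.2000 − ½·0.5000·1.2000² = 0.3600 m while stopping
human over T_r+T_s: 0.8000·(0.1000+1.2000) = 1.0400 m
residual clearance needed = 0.0200+0.0100+0.1000 = 0.1300 m
sum ≈ 0.0600+0.3600+1.0400+0.1300 ≈ 1.5900 m = S ✓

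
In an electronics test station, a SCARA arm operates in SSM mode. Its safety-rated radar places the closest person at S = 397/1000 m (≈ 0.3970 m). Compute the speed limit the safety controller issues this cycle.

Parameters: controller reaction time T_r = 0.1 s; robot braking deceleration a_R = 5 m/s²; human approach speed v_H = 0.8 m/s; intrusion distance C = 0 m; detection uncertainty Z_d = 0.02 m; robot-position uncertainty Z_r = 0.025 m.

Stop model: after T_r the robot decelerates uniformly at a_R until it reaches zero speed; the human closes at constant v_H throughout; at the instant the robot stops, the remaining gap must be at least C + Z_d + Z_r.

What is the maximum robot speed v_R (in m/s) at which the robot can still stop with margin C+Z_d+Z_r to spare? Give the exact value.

quadratic (1/10)·v² + (13/50)·v + (-34/125) = 0
  disc = (13/50)² − 4·(1/10)·(-34/125) = 441/2500 ; √disc = 21/50
  v_R = (−(13/50) + 21/50) / (2·(1/10)) = 4/5 m/s
check:
T_s = v_R/a_R = (4/5)/5 = 0.1600 s
robot in T_r: 0.8000·0.1000 = 0.0800 m
robot under decel: 0.8000²/(2·5.0000) = 0.0640 m
person approaches 0.8000·(0.1000+0.1600) = 0.2080 m
residual clearance needed = 0.0000+0.0200+0.0250 = 0.0450 m
sum ≈ 0.0800+0.0640+0.2080+0.0450 ≈ 0.3970 m = S ✓

v_R_max = 4/5 m/s = 0.8000 m/s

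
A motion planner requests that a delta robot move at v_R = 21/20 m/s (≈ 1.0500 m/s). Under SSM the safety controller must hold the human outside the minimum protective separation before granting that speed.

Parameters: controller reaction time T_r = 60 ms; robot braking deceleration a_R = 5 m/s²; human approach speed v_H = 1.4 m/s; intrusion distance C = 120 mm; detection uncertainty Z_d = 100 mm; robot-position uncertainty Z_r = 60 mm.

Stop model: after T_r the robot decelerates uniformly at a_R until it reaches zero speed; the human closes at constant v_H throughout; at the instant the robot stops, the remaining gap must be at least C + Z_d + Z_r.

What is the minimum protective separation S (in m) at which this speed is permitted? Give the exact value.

S_min = 133/160 m = 0.8313 m

braking lasts T_s = (21/20)/5 = 0.2100 s
robot in T_r: 1.0500·0.0600 = 0.0630 m
robot under decel: 1.0500²/(2·5.0000) = 0.1103 m
human closes 1.4000·0.2700 = 0.3780 m
margins: 0.1200+0.1000+0.0600 = 0.2800 m
S_min ≈ 0.0630+0.1103+0.3780+0.2800  ⇒  S_min = 133/160 m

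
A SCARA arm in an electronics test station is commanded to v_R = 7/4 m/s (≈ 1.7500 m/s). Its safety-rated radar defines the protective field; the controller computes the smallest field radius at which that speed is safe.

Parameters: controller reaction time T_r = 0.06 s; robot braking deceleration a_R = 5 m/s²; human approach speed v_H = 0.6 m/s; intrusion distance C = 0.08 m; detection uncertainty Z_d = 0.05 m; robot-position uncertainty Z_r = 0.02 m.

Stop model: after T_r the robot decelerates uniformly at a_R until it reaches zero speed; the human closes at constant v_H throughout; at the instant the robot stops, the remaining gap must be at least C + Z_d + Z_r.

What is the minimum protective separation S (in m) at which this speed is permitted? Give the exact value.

stop time T_s = (7/4)/5 = 0.3500 s
robot covers v_R·T_r = 1.7500·0.0600 = 0.1050 m before braking
braking distance = 1.7500²/(2·5.0000) = 0.3063 m
human closes 0.6000·0.4100 = 0.2460 m
C+Z_d+Z_r = 0.0800+0.0500+0.0200 = 0.1500 m
S_min ≈ 0.1050+0.3063+0.2460+0.1500  ⇒  S_min = 3229/4000 m

S_min = 3229/4000 m = 0.8073 m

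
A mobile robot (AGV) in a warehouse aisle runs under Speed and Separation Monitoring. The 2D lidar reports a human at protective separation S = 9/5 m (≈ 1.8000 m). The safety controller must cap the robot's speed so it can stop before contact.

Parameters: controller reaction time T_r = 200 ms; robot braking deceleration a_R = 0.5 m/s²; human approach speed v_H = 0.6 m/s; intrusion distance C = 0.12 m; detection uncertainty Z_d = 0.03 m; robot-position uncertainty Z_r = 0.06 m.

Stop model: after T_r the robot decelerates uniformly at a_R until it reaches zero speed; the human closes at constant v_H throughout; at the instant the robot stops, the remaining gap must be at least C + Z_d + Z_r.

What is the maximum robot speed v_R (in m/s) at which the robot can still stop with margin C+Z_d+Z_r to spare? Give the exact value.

at the boundary: (1)·v² + (7/5)·v + (-147/100) = 0
  disc = (7/5)² − 4·(1)·(-147/100) = 196/25 ; √disc = 14/5
  v_R = (−(7/5) + 14/5) / (2·(1)) = 7/10 m/s
check:
braking lasts T_s = (7/10)/(1/2) = 1.4000 s
robot in T_r: 0.7000·0.2000 = 0.1400 m
robot under decel: 0.7000²/(2·0.5000) = 0.4900 m
person approaches 0.6000·(0.2000+1.4000) = 0.9600 m
residual clearance needed = 0.1200+0.0300+0.0600 = 0.2100 m
sum ≈ 0.1400+0.4900+0.9600+0.2100 ≈ 1.8000 m = S ✓

v_R_max = 7/10 m/s = 0.7000 m/s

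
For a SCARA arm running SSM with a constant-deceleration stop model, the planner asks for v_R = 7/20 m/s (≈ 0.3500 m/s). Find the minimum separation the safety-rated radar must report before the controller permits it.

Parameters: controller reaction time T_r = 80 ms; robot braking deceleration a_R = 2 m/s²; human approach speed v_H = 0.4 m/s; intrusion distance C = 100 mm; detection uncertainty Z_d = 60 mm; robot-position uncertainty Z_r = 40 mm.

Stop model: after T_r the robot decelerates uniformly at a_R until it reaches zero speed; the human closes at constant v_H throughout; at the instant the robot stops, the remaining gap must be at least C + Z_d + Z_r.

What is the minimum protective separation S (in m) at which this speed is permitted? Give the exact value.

S_min = 577/1600 m = 0.3606 m

stop time T_s = (7/20)/2 = 0.1750 s
reaction-phase robot travel = 0.3500·0.0800 = 0.0280 m
robot covers 0.3500·0.1750 − ½·2.0000·0.1750² = 0.0306 m while stopping
human over T_r+T_s: 0.4000·(0.0800+0.1750) = 0.1020 m
C+Z_d+Z_r = 0.1000+0.0600+0.0400 = 0.2000 m
S_min ≈ 0.0280+0.0306+0.1020+0.2000  ⇒  S_min = 577/1600 m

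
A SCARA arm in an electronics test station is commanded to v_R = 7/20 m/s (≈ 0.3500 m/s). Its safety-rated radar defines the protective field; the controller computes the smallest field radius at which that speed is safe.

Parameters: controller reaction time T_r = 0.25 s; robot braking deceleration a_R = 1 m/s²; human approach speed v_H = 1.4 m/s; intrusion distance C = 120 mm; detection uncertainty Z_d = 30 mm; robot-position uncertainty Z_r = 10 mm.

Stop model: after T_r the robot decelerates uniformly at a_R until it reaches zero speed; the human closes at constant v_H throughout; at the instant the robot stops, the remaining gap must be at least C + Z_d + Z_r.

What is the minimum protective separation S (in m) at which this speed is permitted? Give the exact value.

S_min = 919/800 m = 1.1487 m

stop time T_s = (7/20)/1 = 0.3500 s
robot in T_r: 0.3500·0.2500 = 0.0875 m
robot under decel: 0.3500²/(2·1.0000) = 0.0612 m
human closes 1.4000·0.6000 = 0.8400 m
C+Z_d+Z_r = 0.1200+0.0300+0.0100 = 0.1600 m
S_min ≈ 0.0875+0.0612+0.8400+0.1600  ⇒  S_min = 919/800 m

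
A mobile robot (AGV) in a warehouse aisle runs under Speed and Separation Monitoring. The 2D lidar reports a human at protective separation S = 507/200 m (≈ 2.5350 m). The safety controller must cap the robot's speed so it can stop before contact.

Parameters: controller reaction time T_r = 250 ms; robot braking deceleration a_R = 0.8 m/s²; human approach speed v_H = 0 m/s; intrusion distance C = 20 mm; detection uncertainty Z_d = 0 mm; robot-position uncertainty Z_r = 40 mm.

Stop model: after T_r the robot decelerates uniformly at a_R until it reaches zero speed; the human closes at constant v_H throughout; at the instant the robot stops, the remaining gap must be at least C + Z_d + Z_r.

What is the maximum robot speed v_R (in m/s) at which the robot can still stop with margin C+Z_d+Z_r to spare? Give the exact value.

collect terms ⇒ (5/8)·v_R² + (1/4)·v_R + (-99/40) = 0
  disc = (1/4)² − 4·(5/8)·(-99/40) = 25/4 ; √disc = 5/2
  v_R = (−(1/4) + 5/2) / (2·(5/8)) = 9/5 m/s
check:
stop time T_s = (9/5)/(4/5) = 2.2500 s
reaction-phase robot travel = 1.8000·0.2500 = 0.4500 m
braking distance = 1.8000²/(2·0.8000) = 2.0250 m
human closes 0.0000·2.5000 = 0.0000 m
residual clearance needed = 0.0200+0.0000+0.0400 = 0.0600 m
sum ≈ 0.4500+2.0250+0.0000+0.0600 ≈ 2.5350 m = S ✓

v_R_max = 9/5 m/s = 1.8000 m/s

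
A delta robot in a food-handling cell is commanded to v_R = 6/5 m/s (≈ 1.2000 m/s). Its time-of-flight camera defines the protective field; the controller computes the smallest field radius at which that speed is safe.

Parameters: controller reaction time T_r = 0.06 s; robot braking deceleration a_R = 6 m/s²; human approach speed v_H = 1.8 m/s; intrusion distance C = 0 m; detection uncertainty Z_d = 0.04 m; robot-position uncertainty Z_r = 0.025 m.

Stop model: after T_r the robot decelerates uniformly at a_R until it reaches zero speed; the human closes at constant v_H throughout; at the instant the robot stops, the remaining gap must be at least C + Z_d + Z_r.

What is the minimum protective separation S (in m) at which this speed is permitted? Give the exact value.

T_s = v_R/a_R = (6/5)/6 = 0.2000 s
reaction-phase robot travel = 1.2000·0.0600 = 0.0720 m
robot covers 1.2000·0.2000 − ½·6.0000·0.2000² = 0.1200 m while stopping
human over T_r+T_s: 1.8000·(0.0600+0.2000) = 0.4680 m
margins: 0.0000+0.0400+0.0250 = 0.0650 m
S_min ≈ 0.0720+0.1200+0.4680+0.0650  ⇒  S_min = 29/40 m

S_min = 29/40 m = 0.7250 m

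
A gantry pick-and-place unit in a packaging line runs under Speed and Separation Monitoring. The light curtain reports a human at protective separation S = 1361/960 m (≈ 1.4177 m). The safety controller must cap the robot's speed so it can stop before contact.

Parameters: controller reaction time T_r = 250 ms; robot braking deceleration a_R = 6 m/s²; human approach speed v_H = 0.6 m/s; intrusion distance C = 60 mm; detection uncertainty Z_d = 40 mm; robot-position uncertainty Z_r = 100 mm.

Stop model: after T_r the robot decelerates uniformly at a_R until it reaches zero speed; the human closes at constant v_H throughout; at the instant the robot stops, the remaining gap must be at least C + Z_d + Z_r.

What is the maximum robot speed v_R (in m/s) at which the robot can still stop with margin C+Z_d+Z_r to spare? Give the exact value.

v_R_max = 41/20 m/s = 2.0500 m/s

at the boundary: (1/12)·v² + (7/20)·v + (-205/192) = 0
  disc = (7/20)² − 4·(1/12)·(-205/192) = 6889/14400 ; √disc = 83/120
  v_R = (−(7/20) + 83/120) / (2·(1/12)) = 41/20 m/s
check:
braking lasts T_s = (41/20)/6 = 0.3417 s
robot covers v_R·T_r = 2.0500·0.2500 = 0.5125 m before braking
robot under decel: 2.0500²/(2·6.0000) = 0.3502 m
human closes 0.6000·0.5917 = 0.3550 m
C+Z_d+Z_r = 0.0600+0.0400+0.1000 = 0.2000 m
sum ≈ 0.5125+0.3502+0.3550+0.2000 ≈ 1.4177 m = S ✓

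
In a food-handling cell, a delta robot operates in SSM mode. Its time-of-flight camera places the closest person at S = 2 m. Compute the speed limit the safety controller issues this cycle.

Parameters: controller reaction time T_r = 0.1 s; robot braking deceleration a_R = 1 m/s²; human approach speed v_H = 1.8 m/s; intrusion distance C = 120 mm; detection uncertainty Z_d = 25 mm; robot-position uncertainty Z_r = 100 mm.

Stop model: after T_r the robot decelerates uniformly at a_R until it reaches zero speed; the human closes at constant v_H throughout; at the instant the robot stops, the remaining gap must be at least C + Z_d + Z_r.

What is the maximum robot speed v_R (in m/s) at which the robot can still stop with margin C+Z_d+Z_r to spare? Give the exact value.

v_R_max = 7/10 m/s = 0.7000 m/s

quadratic (1/2)·v² + (19/10)·v + (-63/40) = 0
  disc = (19/10)² − 4·(1/2)·(-63/40) = 169/25 ; √disc = 13/5
  v_R = (−(19/10) + 13/5) / (2·(1/2)) = 7/10 m/s
check:
T_s = v_R/a_R = (7/10)/1 = 0.7000 s
reaction-phase robot travel = 0.7000·0.1000 = 0.0700 m
robot under decel: 0.7000²/(2·1.0000) = 0.2450 m
human closes 1.8000·0.8000 = 1.4400 m
C+Z_d+Z_r = 0.1200+0.0250+0.1000 = 0.2450 m
sum ≈ 0.0700+0.2450+1.4400+0.2450 ≈ 2.0000 m = S ✓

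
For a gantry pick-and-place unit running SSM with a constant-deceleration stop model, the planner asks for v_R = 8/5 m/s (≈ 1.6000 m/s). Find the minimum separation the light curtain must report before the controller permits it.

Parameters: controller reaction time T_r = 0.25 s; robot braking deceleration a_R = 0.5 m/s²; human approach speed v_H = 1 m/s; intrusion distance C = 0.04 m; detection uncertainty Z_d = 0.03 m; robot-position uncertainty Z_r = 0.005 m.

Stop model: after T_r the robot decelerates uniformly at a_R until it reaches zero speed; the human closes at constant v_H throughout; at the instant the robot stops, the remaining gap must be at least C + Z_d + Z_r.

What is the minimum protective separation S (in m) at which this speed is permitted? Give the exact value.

S_min = 1297/200 m = 6.4850 m

braking lasts T_s = (8/5)/(1/2) = 3.2000 s
robot in T_r: 1.6000·0.2500 = 0.4000 m
braking distance = 1.6000²/(2·0.5000) = 2.5600 m
human closes 1.0000·3.4500 = 3.4500 m
residual clearance needed = 0.0400+0.0300+0.0050 = 0.0750 m
S_min ≈ 0.4000+2.5600+3.4500+0.0750  ⇒  S_min = 1297/200 m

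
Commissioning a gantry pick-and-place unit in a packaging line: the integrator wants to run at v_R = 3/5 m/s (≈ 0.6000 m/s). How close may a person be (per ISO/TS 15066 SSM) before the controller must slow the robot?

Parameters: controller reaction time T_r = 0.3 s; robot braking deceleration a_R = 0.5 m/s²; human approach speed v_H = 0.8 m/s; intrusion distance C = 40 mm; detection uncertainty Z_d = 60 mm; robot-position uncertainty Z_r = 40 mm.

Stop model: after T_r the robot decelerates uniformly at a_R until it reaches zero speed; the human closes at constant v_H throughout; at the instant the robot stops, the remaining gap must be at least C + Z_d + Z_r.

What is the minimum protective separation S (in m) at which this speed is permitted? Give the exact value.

S_min = 47/25 m = 1.8800 m

stop time T_s = (3/5)/(1/2) = 1.2000 s
reaction-phase robot travel = 0.6000·0.3000 = 0.1800 m
braking distance = 0.6000²/(2·0.5000) = 0.3600 m
human over T_r+T_s: 0.8000·(0.3000+1.2000) = 1.2000 m
margins: 0.0400+0.0600+0.0400 = 0.1400 m
S_min ≈ 0.1800+0.3600+1.2000+0.1400  ⇒  S_min = 47/25 m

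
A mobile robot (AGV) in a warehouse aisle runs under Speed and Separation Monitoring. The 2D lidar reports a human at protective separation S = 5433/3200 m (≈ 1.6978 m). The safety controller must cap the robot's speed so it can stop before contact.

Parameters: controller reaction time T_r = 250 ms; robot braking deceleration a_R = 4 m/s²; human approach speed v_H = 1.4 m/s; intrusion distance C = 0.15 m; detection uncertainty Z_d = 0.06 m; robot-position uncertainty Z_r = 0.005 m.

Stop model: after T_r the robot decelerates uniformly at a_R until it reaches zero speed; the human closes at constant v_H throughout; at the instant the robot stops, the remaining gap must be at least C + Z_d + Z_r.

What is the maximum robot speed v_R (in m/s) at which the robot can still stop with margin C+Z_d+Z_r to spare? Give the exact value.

v_R_max = 29/20 m/s = 1.4500 m/s

quadratic (1/8)·v² + (3/5)·v + (-145/128) = 0
  disc = (3/5)² − 4·(1/8)·(-145/128) = 5929/6400 ; √disc = 77/80
  v_R = (−(3/5) + 77/80) / (2·(1/8)) = 29/20 m/s
check:
T_s = v_R/a_R = (29/20)/4 = 0.3625 s
reaction-phase robot travel = 1.4500·0.2500 = 0.3625 m
braking distance = 1.4500²/(2·4.0000) = 0.2628 m
person approaches 1.4000·(0.2500+0.3625) = 0.8575 m
margins: 0.1500+0.0600+0.0050 = 0.2150 m
sum ≈ 0.3625+0.2628+0.8575+0.2150 ≈ 1.6978 m = S ✓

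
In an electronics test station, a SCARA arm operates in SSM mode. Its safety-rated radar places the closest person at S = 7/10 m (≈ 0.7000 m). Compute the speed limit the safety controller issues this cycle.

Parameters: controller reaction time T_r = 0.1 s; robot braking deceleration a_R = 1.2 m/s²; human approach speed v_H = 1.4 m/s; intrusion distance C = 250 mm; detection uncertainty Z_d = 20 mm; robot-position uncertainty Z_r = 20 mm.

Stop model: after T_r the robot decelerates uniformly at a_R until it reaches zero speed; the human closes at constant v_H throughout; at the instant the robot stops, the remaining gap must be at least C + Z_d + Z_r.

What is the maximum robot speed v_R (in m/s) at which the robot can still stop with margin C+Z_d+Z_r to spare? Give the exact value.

v_R_max = 1/5 m/s = 0.2000 m/s

quadratic (5/12)·v² + (19/15)·v + (-27/100) = 0
  disc = (19/15)² − 4·(5/12)·(-27/100) = 1849/900 ; √disc = 43/30
  v_R = (−(19/15) + 43/30) / (2·(5/12)) = 1/5 m/s
check:
braking lasts T_s = (1/5)/(6/5) = 0.1667 s
robot covers v_R·T_r = 0.2000·0.1000 = 0.0200 m before braking
robot covers 0.2000·0.1667 − ½·1.2000·0.1667² = 0.0167 m while stopping
person approaches 1.4000·(0.1000+0.1667) = 0.3733 m
residual clearance needed = 0.2500+0.0200+0.0200 = 0.2900 m
sum ≈ 0.0200+0.0167+0.3733+0.2900 ≈ 0.7000 m = S ✓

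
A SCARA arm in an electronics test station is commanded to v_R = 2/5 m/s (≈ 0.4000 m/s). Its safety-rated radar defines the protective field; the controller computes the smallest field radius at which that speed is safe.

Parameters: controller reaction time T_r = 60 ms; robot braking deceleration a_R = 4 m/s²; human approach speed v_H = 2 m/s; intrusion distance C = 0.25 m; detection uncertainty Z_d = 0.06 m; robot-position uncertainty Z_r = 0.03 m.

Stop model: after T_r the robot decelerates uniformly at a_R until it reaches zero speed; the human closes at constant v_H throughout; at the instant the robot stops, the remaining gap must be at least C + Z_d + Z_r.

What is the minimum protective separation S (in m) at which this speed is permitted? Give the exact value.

braking lasts T_s = (2/5)/4 = 0.1000 s
reaction-phase robot travel = 0.4000·0.0600 = 0.0240 m
braking distance = 0.4000²/(2·4.0000) = 0.0200 m
human closes 2.0000·0.1600 = 0.3200 m
residual clearance needed = 0.2500+0.0600+0.0300 = 0.3400 m
S_min ≈ 0.0240+0.0200+0.3200+0.3400  ⇒  S_min = 88/125 m

S_min = 88/125 m = 0.7040 m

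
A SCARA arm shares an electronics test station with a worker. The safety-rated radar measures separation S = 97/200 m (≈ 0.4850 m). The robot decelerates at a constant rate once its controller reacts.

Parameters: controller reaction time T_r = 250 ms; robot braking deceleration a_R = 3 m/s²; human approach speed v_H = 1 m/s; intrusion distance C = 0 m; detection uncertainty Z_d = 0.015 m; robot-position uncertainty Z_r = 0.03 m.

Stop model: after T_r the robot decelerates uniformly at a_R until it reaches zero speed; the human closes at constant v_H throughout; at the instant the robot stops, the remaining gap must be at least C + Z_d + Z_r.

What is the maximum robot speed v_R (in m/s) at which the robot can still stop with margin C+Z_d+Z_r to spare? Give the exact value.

v_R_max = 3/10 m/s = 0.3000 m/s

at the boundary: (1/6)·v² + (7/12)·v + (-19/100) = 0
  disc = (7/12)² − 4·(1/6)·(-19/100) = 1681/3600 ; √disc = 41/60
  v_R = (−(7/12) + 41/60) / (2·(1/6)) = 3/10 m/s
check:
stop time T_s = (3/10)/3 = 0.1000 s
robot covers v_R·T_r = 0.3000·0.2500 = 0.0750 m before braking
braking distance = 0.3000²/(2·3.0000) = 0.0150 m
human over T_r+T_s: 1.0000·(0.2500+0.1000) = 0.3500 m
residual clearance needed = 0.0000+0.0150+0.0300 = 0.0450 m
sum ≈ 0.0750+0.0150+0.3500+0.0450 ≈ 0.4850 m = S ✓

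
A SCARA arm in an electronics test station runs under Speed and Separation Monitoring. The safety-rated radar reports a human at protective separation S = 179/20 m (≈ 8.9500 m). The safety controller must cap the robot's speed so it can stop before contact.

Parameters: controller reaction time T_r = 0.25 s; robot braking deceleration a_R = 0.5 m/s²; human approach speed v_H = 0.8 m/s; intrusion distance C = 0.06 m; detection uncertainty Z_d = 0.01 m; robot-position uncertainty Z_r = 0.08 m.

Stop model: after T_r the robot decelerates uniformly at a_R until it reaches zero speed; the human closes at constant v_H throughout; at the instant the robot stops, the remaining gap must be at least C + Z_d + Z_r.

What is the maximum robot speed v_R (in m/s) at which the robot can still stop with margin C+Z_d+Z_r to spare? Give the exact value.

v_R_max = 43/20 m/s = 2.1500 m/s

at the boundary: (1)·v² + (37/20)·v + (-43/5) = 0
  disc = (37/20)² − 4·(1)·(-43/5) = 15129/400 ; √disc = 123/20
  v_R = (−(37/20) + 123/20) / (2·(1)) = 43/20 m/s
check:
braking lasts T_s = (43/20)/(1/2) = 4.3000 s
reaction-phase robot travel = 2.1500·0.2500 = 0.5375 m
robot covers 2.1500·4.3000 − ½·0.5000·4.3000² = 4.6225 m while stopping
human over T_r+T_s: 0.8000·(0.2500+4.3000) = 3.6400 m
C+Z_d+Z_r = 0.0600+0.0100+0.0800 = 0.1500 m
sum ≈ 0.5375+4.6225+3.6400+0.1500 ≈ 8.9500 m = S ✓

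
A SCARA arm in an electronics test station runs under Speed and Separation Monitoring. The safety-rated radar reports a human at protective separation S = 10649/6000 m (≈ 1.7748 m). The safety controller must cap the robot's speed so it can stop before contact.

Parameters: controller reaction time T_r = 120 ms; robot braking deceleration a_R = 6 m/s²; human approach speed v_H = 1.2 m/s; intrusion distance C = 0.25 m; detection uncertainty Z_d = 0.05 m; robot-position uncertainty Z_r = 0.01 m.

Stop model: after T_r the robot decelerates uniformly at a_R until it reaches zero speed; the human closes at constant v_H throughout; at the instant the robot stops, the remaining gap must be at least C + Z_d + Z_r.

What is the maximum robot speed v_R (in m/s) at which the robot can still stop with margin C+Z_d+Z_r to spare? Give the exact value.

v_R_max = 5/2 m/s = 2.5000 m/s

at the boundary: (1/12)·v² + (8/25)·v + (-317/240) = 0
  disc = (8/25)² − 4·(1/12)·(-317/240) = 48841/90000 ; √disc = 221/300
  v_R = (−(8/25) + 221/300) / (2·(1/12)) = 5/2 m/s
check:
T_s = v_R/a_R = (5/2)/6 = 0.4167 s
robot in T_r: 2.5000·0.1200 = 0.3000 m
braking distance = 2.5000²/(2·6.0000) = 0.5208 m
human over T_r+T_s: 1.2000·(0.1200+0.4167) = 0.6440 m
residual clearance needed = 0.2500+0.0500+0.0100 = 0.3100 m
sum ≈ 0.3000+0.5208+0.6440+0.3100 ≈ 1.7748 m = S ✓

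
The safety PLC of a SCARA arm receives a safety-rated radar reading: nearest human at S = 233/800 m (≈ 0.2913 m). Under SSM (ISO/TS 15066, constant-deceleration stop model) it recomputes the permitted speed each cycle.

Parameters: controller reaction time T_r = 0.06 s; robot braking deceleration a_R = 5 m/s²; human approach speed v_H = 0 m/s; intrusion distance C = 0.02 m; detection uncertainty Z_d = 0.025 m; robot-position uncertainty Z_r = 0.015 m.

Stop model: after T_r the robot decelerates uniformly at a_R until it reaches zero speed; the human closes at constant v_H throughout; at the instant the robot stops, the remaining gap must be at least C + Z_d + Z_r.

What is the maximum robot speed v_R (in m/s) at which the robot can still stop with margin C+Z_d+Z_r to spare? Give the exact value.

v_R_max = 5/4 m/s = 1.2500 m/s

at the boundary: (1/10)·v² + (3/50)·v + (-37/160) = 0
  disc = (3/50)² − 4·(1/10)·(-37/160) = 961/10000 ; √disc = 31/100
  v_R = (−(3/50) + 31/100) / (2·(1/10)) = 5/4 m/s
check:
braking lasts T_s = (5/4)/5 = 0.2500 s
robot covers v_R·T_r = 1.2500·0.0600 = 0.0750 m before braking
robot under decel: 1.2500²/(2·5.0000) = 0.1562 m
human closes 0.0000·0.3100 = 0.0000 m
margins: 0.0200+0.0250+0.0150 = 0.0600 m
sum ≈ 0.0750+0.1562+0.0000+0.0600 ≈ 0.2913 m = S ✓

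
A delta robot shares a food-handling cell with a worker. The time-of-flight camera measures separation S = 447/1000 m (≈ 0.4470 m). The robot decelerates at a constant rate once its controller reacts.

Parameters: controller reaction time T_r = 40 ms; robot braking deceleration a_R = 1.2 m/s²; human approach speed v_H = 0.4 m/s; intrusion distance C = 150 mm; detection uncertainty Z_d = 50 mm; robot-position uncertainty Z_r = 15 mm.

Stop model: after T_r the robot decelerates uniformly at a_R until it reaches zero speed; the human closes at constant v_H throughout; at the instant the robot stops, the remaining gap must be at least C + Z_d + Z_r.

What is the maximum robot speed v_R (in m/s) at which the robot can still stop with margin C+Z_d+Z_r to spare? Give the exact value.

v_R_max = 2/5 m/s = 0.4000 m/s

quadratic (5/12)·v² + (28/75)·v + (-27/125) = 0
  disc = (28/75)² − 4·(5/12)·(-27/125) = 2809/5625 ; √disc = 53/75
  v_R = (−(28/75) + 53/75) / (2·(5/12)) = 2/5 m/s
check:
T_s = v_R/a_R = (2/5)/(6/5) = 0.3333 s
reaction-phase robot travel = 0.4000·0.0400 = 0.0160 m
robot covers 0.4000·0.3333 − ½·1.2000·0.3333² = 0.0667 m while stopping
human over T_r+T_s: 0.4000·(0.0400+0.3333) = 0.1493 m
C+Z_d+Z_r = 0.1500+0.0500+0.0150 = 0.2150 m
sum ≈ 0.0160+0.0667+0.1493+0.2150 ≈ 0.4470 m = S ✓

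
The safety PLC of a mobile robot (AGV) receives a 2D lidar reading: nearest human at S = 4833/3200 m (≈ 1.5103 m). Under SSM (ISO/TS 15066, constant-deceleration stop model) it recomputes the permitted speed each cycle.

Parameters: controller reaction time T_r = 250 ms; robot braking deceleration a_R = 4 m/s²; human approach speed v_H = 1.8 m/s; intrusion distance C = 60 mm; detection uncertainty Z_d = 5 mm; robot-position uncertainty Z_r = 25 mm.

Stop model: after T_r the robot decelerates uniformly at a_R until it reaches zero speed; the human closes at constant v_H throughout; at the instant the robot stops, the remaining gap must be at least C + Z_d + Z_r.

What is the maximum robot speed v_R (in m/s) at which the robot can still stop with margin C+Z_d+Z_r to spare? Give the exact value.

collect terms ⇒ (1/8)·v_R² + (7/10)·v_R + (-621/640) = 0
  disc = (7/10)² − 4·(1/8)·(-621/640) = 6241/6400 ; √disc = 79/80
  v_R = (−(7/10) + 79/80) / (2·(1/8)) = 23/20 m/s
check:
braking lasts T_s = (23/20)/4 = 0.2875 s
robot covers v_R·T_r = 1.1500·0.2500 = 0.2875 m before braking
braking distance = 1.1500²/(2·4.0000) = 0.1653 m
human closes 1.8000·0.5375 = 0.9675 m
residual clearance needed = 0.0600+0.0050+0.0250 = 0.0900 m
sum ≈ 0.2875+0.1653+0.9675+0.0900 ≈ 1.5103 m = S ✓

v_R_max = 23/20 m/s = 1.1500 m/s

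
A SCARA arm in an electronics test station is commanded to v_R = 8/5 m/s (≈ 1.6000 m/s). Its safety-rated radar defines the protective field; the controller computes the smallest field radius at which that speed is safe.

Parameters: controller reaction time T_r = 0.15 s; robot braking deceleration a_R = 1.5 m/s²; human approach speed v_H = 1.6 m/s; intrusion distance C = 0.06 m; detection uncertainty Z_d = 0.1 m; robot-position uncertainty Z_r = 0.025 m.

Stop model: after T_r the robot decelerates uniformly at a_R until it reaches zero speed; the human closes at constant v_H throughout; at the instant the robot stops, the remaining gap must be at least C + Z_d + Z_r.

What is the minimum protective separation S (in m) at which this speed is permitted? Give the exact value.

S_min = 129/40 m = 3.2250 m

braking lasts T_s = (8/5)/(3/2) = 1.0667 s
robot covers v_R·T_r = 1.6000·0.1500 = 0.2400 m before braking
robot under decel: 1.6000²/(2·1.5000) = 0.8533 m
person approaches 1.6000·(0.1500+1.0667) = 1.9467 m
C+Z_d+Z_r = 0.0600+0.1000+0.0250 = 0.1850 m
S_min ≈ 0.2400+0.8533+1.9467+0.1850  ⇒  S_min = 129/40 m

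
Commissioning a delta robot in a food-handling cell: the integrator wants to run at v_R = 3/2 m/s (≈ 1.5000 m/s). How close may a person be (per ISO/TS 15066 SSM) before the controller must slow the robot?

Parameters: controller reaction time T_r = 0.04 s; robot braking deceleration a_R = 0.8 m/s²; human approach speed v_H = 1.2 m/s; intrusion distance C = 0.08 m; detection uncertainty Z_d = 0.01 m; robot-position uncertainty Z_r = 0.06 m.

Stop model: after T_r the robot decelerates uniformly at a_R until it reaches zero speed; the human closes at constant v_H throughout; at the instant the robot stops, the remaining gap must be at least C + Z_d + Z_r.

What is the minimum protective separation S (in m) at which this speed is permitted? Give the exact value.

T_s = v_R/a_R = (3/2)/(4/5) = 1.8750 s
robot in T_r: 1.5000·0.0400 = 0.0600 m
braking distance = 1.5000²/(2·0.8000) = 1.4062 m
person approaches 1.2000·(0.0400+1.8750) = 2.2980 m
margins: 0.0800+0.0100+0.0600 = 0.1500 m
S_min ≈ 0.0600+1.4062+2.2980+0.1500  ⇒  S_min = 15657/4000 m

S_min = 15657/4000 m = 3.9143 m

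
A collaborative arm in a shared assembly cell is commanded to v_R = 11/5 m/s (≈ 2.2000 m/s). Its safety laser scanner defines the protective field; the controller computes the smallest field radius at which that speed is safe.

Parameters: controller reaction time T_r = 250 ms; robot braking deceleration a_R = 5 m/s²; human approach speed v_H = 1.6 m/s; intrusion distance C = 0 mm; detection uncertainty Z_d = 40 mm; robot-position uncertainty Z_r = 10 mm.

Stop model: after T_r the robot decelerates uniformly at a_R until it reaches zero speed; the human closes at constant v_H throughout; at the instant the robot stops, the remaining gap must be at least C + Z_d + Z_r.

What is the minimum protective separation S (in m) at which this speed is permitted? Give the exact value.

stop time T_s = (11/5)/5 = 0.4400 s
robot in T_r: 2.2000·0.2500 = 0.5500 m
robot under decel: 2.2000²/(2·5.0000) = 0.4840 m
person approaches 1.6000·(0.2500+0.4400) = 1.1040 m
residual clearance needed = 0.0000+0.0400+0.0100 = 0.0500 m
S_min ≈ 0.5500+0.4840+1.1040+0.0500  ⇒  S_min = 547/250 m

S_min = 547/250 m = 2.1880 m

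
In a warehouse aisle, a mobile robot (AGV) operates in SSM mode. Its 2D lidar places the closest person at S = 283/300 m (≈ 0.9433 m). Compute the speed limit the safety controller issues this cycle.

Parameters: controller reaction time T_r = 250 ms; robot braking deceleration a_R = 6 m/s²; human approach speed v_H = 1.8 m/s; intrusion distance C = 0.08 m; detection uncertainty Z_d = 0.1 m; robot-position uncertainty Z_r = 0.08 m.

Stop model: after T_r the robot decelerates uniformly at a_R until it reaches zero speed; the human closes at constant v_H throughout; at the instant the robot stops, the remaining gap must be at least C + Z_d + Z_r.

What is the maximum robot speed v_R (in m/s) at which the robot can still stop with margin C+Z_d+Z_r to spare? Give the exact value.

v_R_max = 2/5 m/s = 0.4000 m/s

at the boundary: (1/12)·v² + (11/20)·v + (-7/30) = 0
  disc = (11/20)² − 4·(1/12)·(-7/30) = 1369/3600 ; √disc = 37/60
  v_R = (−(11/20) + 37/60) / (2·(1/12)) = 2/5 m/s
check:
braking lasts T_s = (2/5)/6 = 0.0667 s
robot in T_r: 0.4000·0.2500 = 0.1000 m
robot under decel: 0.4000²/(2·6.0000) = 0.0133 m
human closes 1.8000·0.3167 = 0.5700 m
margins: 0.0800+0.1000+0.0800 = 0.2600 m
sum ≈ 0.1000+0.0133+0.5700+0.2600 ≈ 0.9433 m = S ✓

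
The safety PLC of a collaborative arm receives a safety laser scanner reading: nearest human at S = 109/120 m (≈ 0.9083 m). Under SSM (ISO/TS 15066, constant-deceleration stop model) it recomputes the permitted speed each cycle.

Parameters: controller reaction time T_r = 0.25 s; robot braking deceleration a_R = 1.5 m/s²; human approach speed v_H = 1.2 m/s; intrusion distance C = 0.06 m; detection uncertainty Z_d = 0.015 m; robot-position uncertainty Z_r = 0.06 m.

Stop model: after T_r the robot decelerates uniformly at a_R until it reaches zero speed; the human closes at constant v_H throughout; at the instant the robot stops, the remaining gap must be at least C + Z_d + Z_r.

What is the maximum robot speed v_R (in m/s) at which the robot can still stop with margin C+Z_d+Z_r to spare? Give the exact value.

quadratic (1/3)·v² + (21/20)·v + (-71/150) = 0
  disc = (21/20)² − 4·(1/3)·(-71/150) = 6241/3600 ; √disc = 79/60
  v_R = (−(21/20) + 79/60) / (2·(1/3)) = 2/5 m/s
check:
stop time T_s = (2/5)/(3/2) = 0.2667 s
reaction-phase robot travel = 0.4000·0.2500 = 0.1000 m
braking distance = 0.4000²/(2·1.5000) = 0.0533 m
human over T_r+T_s: 1.2000·(0.2500+0.2667) = 0.6200 m
margins: 0.0600+0.0150+0.0600 = 0.1350 m
sum ≈ 0.1000+0.0533+0.6200+0.1350 ≈ 0.9083 m = S ✓

v_R_max = 2/5 m/s = 0.4000 m/s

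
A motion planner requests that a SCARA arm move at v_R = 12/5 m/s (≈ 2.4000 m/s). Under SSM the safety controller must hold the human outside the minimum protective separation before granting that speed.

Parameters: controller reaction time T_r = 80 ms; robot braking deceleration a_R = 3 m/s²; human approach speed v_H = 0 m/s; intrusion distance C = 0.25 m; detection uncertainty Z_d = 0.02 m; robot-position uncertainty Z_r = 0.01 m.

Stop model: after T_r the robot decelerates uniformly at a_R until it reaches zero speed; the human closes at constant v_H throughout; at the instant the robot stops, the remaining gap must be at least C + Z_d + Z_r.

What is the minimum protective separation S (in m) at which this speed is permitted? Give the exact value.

S_min = 179/125 m = 1.4320 m

braking lasts T_s = (12/5)/3 = 0.8000 s
reaction-phase robot travel = 2.4000·0.0800 = 0.1920 m
robot under decel: 2.4000²/(2·3.0000) = 0.9600 m
person approaches 0.0000·(0.0800+0.8000) = 0.0000 m
residual clearance needed = 0.2500+0.0200+0.0100 = 0.2800 m
S_min ≈ 0.1920+0.9600+0.0000+0.2800  ⇒  S_min = 179/125 m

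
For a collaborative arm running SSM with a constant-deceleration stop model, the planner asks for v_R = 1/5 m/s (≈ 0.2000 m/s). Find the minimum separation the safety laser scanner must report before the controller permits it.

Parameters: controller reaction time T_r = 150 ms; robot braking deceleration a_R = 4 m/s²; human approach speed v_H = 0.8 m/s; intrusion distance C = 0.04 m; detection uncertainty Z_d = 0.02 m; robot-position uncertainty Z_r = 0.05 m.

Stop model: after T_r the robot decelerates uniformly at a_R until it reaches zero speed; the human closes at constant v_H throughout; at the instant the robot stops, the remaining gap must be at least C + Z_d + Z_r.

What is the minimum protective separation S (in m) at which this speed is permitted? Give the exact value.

S_min = 61/200 m = 0.3050 m

stop time T_s = (1/5)/4 = 0.0500 s
robot in T_r: 0.2000·0.1500 = 0.0300 m
robot under decel: 0.2000²/(2·4.0000) = 0.0050 m
person approaches 0.8000·(0.1500+0.0500) = 0.1600 m
residual clearance needed = 0.0400+0.0200+0.0500 = 0.1100 m
S_min ≈ 0.0300+0.0050+0.1600+0.1100  ⇒  S_min = 61/200 m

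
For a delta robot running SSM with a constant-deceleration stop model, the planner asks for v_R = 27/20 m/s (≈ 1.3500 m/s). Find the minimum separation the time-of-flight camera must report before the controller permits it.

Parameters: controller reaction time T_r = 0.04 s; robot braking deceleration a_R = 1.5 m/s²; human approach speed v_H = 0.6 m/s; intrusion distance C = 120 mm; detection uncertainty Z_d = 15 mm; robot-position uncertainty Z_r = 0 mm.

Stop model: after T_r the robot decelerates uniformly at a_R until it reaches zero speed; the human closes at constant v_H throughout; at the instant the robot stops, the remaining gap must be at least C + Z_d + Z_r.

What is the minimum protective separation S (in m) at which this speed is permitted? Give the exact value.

braking lasts T_s = (27/20)/(3/2) = 0.9000 s
robot in T_r: 1.3500·0.0400 = 0.0540 m
robot under decel: 1.3500²/(2·1.5000) = 0.6075 m
human closes 0.6000·0.9400 = 0.5640 m
margins: 0.1200+0.0150+0.0000 = 0.1350 m
S_min ≈ 0.0540+0.6075+0.5640+0.1350  ⇒  S_min = 2721/2000 m

S_min = 2721/2000 m = 1.3605 m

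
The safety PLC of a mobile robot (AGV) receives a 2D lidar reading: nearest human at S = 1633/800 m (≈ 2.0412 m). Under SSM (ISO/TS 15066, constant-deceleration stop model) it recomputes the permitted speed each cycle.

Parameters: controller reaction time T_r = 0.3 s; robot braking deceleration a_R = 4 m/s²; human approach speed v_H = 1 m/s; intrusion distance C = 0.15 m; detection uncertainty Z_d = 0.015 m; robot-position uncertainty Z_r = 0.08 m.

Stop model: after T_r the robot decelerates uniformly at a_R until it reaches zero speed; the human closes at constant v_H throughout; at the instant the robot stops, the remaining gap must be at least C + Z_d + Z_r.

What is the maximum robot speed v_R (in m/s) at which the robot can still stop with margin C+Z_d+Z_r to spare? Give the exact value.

v_R_max = 19/10 m/s = 1.9000 m/s

collect terms ⇒ (1/8)·v_R² + (11/20)·v_R + (-1197/800) = 0
  disc = (11/20)² − 4·(1/8)·(-1197/800) = 1681/1600 ; √disc = 41/40
  v_R = (−(11/20) + 41/40) / (2·(1/8)) = 19/10 m/s
check:
T_s = v_R/a_R = (19/10)/4 = 0.4750 s
robot in T_r: 1.9000·0.3000 = 0.5700 m
robot covers 1.9000·0.4750 − ½·4.0000·0.4750² = 0.4512 m while stopping
person approaches 1.0000·(0.3000+0.4750) = 0.7750 m
C+Z_d+Z_r = 0.1500+0.0150+0.0800 = 0.2450 m
sum ≈ 0.5700+0.4512+0.7750+0.2450 ≈ 2.0412 m = S ✓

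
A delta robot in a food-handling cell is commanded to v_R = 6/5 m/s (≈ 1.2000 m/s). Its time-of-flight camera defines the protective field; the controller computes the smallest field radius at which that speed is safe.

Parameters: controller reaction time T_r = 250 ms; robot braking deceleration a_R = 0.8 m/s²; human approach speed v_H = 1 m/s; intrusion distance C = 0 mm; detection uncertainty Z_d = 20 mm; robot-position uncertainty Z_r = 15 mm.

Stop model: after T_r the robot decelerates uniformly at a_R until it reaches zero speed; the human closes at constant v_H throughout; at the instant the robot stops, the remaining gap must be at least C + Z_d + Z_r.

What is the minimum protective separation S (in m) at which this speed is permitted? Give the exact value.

stop time T_s = (6/5)/(4/5) = 1.5000 s
reaction-phase robot travel = 1.2000·0.2500 = 0.3000 m
robot covers 1.2000·1.5000 − ½·0.8000·1.5000² = 0.9000 m while stopping
human closes 1.0000·1.7500 = 1.7500 m
margins: 0.0000+0.0200+0.0150 = 0.0350 m
S_min ≈ 0.3000+0.9000+1.7500+0.0350  ⇒  S_min = 597/200 m

S_min = 597/200 m = 2.9850 m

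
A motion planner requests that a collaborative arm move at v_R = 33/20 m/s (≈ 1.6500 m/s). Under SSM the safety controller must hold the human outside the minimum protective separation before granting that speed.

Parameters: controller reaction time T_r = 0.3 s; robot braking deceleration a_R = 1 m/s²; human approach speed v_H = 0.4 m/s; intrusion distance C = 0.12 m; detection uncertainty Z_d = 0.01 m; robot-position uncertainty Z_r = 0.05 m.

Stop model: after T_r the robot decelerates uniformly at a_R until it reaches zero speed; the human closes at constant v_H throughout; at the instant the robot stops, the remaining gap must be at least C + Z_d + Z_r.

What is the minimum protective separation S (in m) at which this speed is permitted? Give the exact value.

stop time T_s = (33/20)/1 = 1.6500 s
robot in T_r: 1.6500·0.3000 = 0.4950 m
robot covers 1.6500·1.6500 − ½·1.0000·1.6500² = 1.3613 m while stopping
person approaches 0.4000·(0.3000+1.6500) = 0.7800 m
C+Z_d+Z_r = 0.1200+0.0100+0.0500 = 0.1800 m
S_min ≈ 0.4950+1.3613+0.7800+0.1800  ⇒  S_min = 2253/800 m

S_min = 2253/800 m = 2.8163 m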